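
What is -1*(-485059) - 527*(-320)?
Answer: 653699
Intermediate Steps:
-1*(-485059) - 527*(-320) = 485059 + 168640 = 653699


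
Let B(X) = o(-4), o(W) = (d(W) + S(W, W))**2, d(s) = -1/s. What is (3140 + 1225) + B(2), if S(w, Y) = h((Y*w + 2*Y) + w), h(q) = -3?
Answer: 69961/16 ≈ 4372.6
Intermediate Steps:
S(w, Y) = -3
o(W) = (-3 - 1/W)**2 (o(W) = (-1/W - 3)**2 = (-3 - 1/W)**2)
B(X) = 121/16 (B(X) = (1 + 3*(-4))**2/(-4)**2 = (1 - 12)**2/16 = (1/16)*(-11)**2 = (1/16)*121 = 121/16)
(3140 + 1225) + B(2) = (3140 + 1225) + 121/16 = 4365 + 121/16 = 69961/16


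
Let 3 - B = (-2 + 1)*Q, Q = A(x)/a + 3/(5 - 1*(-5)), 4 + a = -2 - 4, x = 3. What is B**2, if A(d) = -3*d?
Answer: 441/25 ≈ 17.640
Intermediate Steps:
a = -10 (a = -4 + (-2 - 4) = -4 - 6 = -10)
Q = 6/5 (Q = -3*3/(-10) + 3/(5 - 1*(-5)) = -9*(-1/10) + 3/(5 + 5) = 9/10 + 3/10 = 6/5 ≈ 1.2000)
B = 21/5 (B = 3 - (-2 + 1)*6/5 = 3 - (-1)*6/5 = 3 - 1*(-6/5) = 3 + 6/5 = 21/5 ≈ 4.2000)
B**2 = (21/5)**2 = 441/25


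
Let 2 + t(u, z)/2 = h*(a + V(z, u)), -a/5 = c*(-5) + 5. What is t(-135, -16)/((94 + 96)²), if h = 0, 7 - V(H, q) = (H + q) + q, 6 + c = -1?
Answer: -1/9025 ≈ -0.00011080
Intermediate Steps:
c = -7 (c = -6 - 1 = -7)
V(H, q) = 7 - H - 2*q (V(H, q) = 7 - ((H + q) + q) = 7 - (H + 2*q) = 7 + (-H - 2*q) = 7 - H - 2*q)
a = -200 (a = -5*(-7*(-5) + 5) = -5*(35 + 5) = -5*40 = -200)
t(u, z) = -4 (t(u, z) = -4 + 2*(0*(-200 + (7 - z - 2*u))) = -4 + 2*(0*(-193 - z - 2*u)) = -4 + 2*0 = -4 + 0 = -4)
t(-135, -16)/((94 + 96)²) = -4/(94 + 96)² = -4/(190²) = -4/36100 = -4*1/36100 = -1/9025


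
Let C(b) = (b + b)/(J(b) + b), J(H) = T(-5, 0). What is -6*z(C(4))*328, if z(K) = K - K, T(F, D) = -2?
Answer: 0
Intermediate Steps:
J(H) = -2
C(b) = 2*b/(-2 + b) (C(b) = (b + b)/(-2 + b) = (2*b)/(-2 + b) = 2*b/(-2 + b))
z(K) = 0
-6*z(C(4))*328 = -0*328 = -6*0 = 0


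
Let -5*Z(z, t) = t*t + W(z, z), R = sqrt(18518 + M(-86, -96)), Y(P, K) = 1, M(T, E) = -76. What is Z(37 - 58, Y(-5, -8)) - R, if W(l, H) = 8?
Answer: -9/5 - sqrt(18442) ≈ -137.60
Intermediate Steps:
R = sqrt(18442) (R = sqrt(18518 - 76) = sqrt(18442) ≈ 135.80)
Z(z, t) = -8/5 - t**2/5 (Z(z, t) = -(t*t + 8)/5 = -(t**2 + 8)/5 = -(8 + t**2)/5 = -8/5 - t**2/5)
Z(37 - 58, Y(-5, -8)) - R = (-8/5 - 1/5*1**2) - sqrt(18442) = (-8/5 - 1/5*1) - sqrt(18442) = (-8/5 - 1/5) - sqrt(18442) = -9/5 - sqrt(18442)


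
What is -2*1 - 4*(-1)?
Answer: 2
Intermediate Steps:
-2*1 - 4*(-1) = -2 + 4 = 2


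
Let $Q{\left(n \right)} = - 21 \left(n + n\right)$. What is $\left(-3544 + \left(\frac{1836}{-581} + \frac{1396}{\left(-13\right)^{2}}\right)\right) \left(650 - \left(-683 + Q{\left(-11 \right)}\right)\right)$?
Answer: $- \frac{23281228608}{7553} \approx -3.0824 \cdot 10^{6}$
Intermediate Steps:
$Q{\left(n \right)} = - 42 n$ ($Q{\left(n \right)} = - 21 \cdot 2 n = - 42 n$)
$\left(-3544 + \left(\frac{1836}{-581} + \frac{1396}{\left(-13\right)^{2}}\right)\right) \left(650 - \left(-683 + Q{\left(-11 \right)}\right)\right) = \left(-3544 + \left(\frac{1836}{-581} + \frac{1396}{\left(-13\right)^{2}}\right)\right) \left(650 + \left(683 - \left(-42\right) \left(-11\right)\right)\right) = \left(-3544 + \left(1836 \left(- \frac{1}{581}\right) + \frac{1396}{169}\right)\right) \left(650 + \left(683 - 462\right)\right) = \left(-3544 + \left(- \frac{1836}{581} + 1396 \cdot \frac{1}{169}\right)\right) \left(650 + \left(683 - 462\right)\right) = \left(-3544 + \left(- \frac{1836}{581} + \frac{1396}{169}\right)\right) \left(650 + 221\right) = \left(-3544 + \frac{500792}{98189}\right) 871 = \left(- \frac{347481024}{98189}\right) 871 = - \frac{23281228608}{7553}$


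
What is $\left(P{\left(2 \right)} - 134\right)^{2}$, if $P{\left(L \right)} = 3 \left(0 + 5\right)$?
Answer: $14161$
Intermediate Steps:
$P{\left(L \right)} = 15$ ($P{\left(L \right)} = 3 \cdot 5 = 15$)
$\left(P{\left(2 \right)} - 134\right)^{2} = \left(15 - 134\right)^{2} = \left(-119\right)^{2} = 14161$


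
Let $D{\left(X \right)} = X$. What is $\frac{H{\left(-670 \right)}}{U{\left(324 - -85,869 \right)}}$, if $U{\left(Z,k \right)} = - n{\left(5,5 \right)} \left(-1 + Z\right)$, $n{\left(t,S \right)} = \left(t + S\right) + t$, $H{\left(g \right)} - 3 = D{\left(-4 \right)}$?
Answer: $\frac{1}{6120} \approx 0.0001634$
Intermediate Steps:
$H{\left(g \right)} = -1$ ($H{\left(g \right)} = 3 - 4 = -1$)
$n{\left(t,S \right)} = S + 2 t$ ($n{\left(t,S \right)} = \left(S + t\right) + t = S + 2 t$)
$U{\left(Z,k \right)} = 15 - 15 Z$ ($U{\left(Z,k \right)} = - (5 + 2 \cdot 5) \left(-1 + Z\right) = - (5 + 10) \left(-1 + Z\right) = \left(-1\right) 15 \left(-1 + Z\right) = - 15 \left(-1 + Z\right) = 15 - 15 Z$)
$\frac{H{\left(-670 \right)}}{U{\left(324 - -85,869 \right)}} = - \frac{1}{15 - 15 \left(324 - -85\right)} = - \frac{1}{15 - 15 \left(324 + 85\right)} = - \frac{1}{15 - 6135} = - \frac{1}{-6120} = \left(-1\right) \left(- \frac{1}{6120}\right) = \frac{1}{6120}$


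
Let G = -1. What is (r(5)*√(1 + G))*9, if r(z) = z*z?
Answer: 0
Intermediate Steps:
r(z) = z²
(r(5)*√(1 + G))*9 = (5²*√(1 - 1))*9 = (25*√0)*9 = (25*0)*9 = 0*9 = 0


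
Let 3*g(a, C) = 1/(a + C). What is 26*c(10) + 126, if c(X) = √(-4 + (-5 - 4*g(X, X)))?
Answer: 126 + 52*I*√510/15 ≈ 126.0 + 78.288*I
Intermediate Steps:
g(a, C) = 1/(3*(C + a)) (g(a, C) = 1/(3*(a + C)) = 1/(3*(C + a)))
c(X) = √(-9 - 2/(3*X)) (c(X) = √(-4 + (-5 - 4/(3*(X + X)))) = √(-4 + (-5 - 4/(3*(2*X)))) = √(-4 + (-5 - 4*1/(2*X)/3)) = √(-4 + (-5 - 2/(3*X))) = √(-9 - 2/(3*X)))
26*c(10) + 126 = 26*(√(-81 - 6/10)/3) + 126 = 26*(√(-81 - 6*⅒)/3) + 126 = 26*(√(-81 - ⅗)/3) + 126 = 26*(√(-408/5)/3) + 126 = 26*((2*I*√510/5)/3) + 126 = 26*(2*I*√510/15) + 126 = 52*I*√510/15 + 126 = 126 + 52*I*√510/15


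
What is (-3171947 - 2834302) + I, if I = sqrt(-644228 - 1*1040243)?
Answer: -6006249 + I*sqrt(1684471) ≈ -6.0062e+6 + 1297.9*I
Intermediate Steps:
I = I*sqrt(1684471) (I = sqrt(-644228 - 1040243) = sqrt(-1684471) = I*sqrt(1684471) ≈ 1297.9*I)
(-3171947 - 2834302) + I = (-3171947 - 2834302) + I*sqrt(1684471) = -6006249 + I*sqrt(1684471)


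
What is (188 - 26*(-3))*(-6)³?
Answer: -57456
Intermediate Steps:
(188 - 26*(-3))*(-6)³ = (188 + 78)*(-216) = 266*(-216) = -57456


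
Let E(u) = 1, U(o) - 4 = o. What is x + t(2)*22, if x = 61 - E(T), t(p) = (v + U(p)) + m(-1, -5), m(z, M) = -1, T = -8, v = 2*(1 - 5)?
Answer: -6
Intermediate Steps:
U(o) = 4 + o
v = -8 (v = 2*(-4) = -8)
t(p) = -5 + p (t(p) = (-8 + (4 + p)) - 1 = (-4 + p) - 1 = -5 + p)
x = 60 (x = 61 - 1*1 = 61 - 1 = 60)
x + t(2)*22 = 60 + (-5 + 2)*22 = 60 - 3*22 = 60 - 66 = -6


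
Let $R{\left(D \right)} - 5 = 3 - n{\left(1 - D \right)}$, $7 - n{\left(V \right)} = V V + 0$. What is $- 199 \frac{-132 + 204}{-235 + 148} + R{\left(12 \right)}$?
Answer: $\frac{8314}{29} \approx 286.69$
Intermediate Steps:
$n{\left(V \right)} = 7 - V^{2}$ ($n{\left(V \right)} = 7 - \left(V V + 0\right) = 7 - \left(V^{2} + 0\right) = 7 - V^{2}$)
$R{\left(D \right)} = 1 + \left(1 - D\right)^{2}$ ($R{\left(D \right)} = 5 - \left(4 - \left(1 - D\right)^{2}\right) = 5 + \left(3 + \left(-7 + \left(1 - D\right)^{2}\right)\right) = 5 + \left(-4 + \left(1 - D\right)^{2}\right) = 1 + \left(1 - D\right)^{2}$)
$- 199 \frac{-132 + 204}{-235 + 148} + R{\left(12 \right)} = - 199 \frac{-132 + 204}{-235 + 148} + \left(1 + \left(-1 + 12\right)^{2}\right) = - 199 \frac{72}{-87} + \left(1 + 11^{2}\right) = - 199 \cdot 72 \left(- \frac{1}{87}\right) + \left(1 + 121\right) = \left(-199\right) \left(- \frac{24}{29}\right) + 122 = \frac{4776}{29} + 122 = \frac{8314}{29}$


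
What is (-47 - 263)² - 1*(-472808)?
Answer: 568908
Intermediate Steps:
(-47 - 263)² - 1*(-472808) = (-310)² + 472808 = 96100 + 472808 = 568908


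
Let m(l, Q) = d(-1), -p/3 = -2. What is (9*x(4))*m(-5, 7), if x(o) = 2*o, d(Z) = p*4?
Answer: 1728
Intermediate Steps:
p = 6 (p = -3*(-2) = 6)
d(Z) = 24 (d(Z) = 6*4 = 24)
m(l, Q) = 24
(9*x(4))*m(-5, 7) = (9*(2*4))*24 = (9*8)*24 = 72*24 = 1728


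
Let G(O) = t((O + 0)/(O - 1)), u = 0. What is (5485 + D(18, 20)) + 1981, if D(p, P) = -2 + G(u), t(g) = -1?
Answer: 7463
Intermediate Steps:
G(O) = -1
D(p, P) = -3 (D(p, P) = -2 - 1 = -3)
(5485 + D(18, 20)) + 1981 = (5485 - 3) + 1981 = 5482 + 1981 = 7463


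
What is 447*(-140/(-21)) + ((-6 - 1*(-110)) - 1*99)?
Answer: 2985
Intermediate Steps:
447*(-140/(-21)) + ((-6 - 1*(-110)) - 1*99) = 447*(-140*(-1/21)) + ((-6 + 110) - 99) = 447*(20/3) + (104 - 99) = 2980 + 5 = 2985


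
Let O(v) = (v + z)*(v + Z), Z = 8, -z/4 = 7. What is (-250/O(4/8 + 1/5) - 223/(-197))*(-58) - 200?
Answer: -52711546/161343 ≈ -326.71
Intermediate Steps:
z = -28 (z = -4*7 = -28)
O(v) = (-28 + v)*(8 + v) (O(v) = (v - 28)*(v + 8) = (-28 + v)*(8 + v))
(-250/O(4/8 + 1/5) - 223/(-197))*(-58) - 200 = (-250/(-224 + (4/8 + 1/5)**2 - 20*(4/8 + 1/5)) - 223/(-197))*(-58) - 200 = (-250/(-224 + (4*(1/8) + 1*(1/5))**2 - 20*(4*(1/8) + 1*(1/5))) - 223*(-1/197))*(-58) - 200 = (-250/(-224 + (1/2 + 1/5)**2 - 20*(1/2 + 1/5)) + 223/197)*(-58) - 200 = (-250/(-224 + (7/10)**2 - 20*7/10) + 223/197)*(-58) - 200 = (-250/(-224 + 49/100 - 14) + 223/197)*(-58) - 200 = (-250/(-23751/100) + 223/197)*(-58) - 200 = (-250*(-100/23751) + 223/197)*(-58) - 200 = (25000/23751 + 223/197)*(-58) - 200 = (10221473/4678947)*(-58) - 200 = -20442946/161343 - 200 = -52711546/161343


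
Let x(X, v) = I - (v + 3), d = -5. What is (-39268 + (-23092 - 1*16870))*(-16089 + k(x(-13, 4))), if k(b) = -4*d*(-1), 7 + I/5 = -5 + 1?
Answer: 1276316070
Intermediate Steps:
I = -55 (I = -35 + 5*(-5 + 1) = -35 + 5*(-4) = -35 - 20 = -55)
x(X, v) = -58 - v (x(X, v) = -55 - (v + 3) = -55 - (3 + v) = -55 + (-3 - v) = -58 - v)
k(b) = -20 (k(b) = -4*(-5)*(-1) = 20*(-1) = -20)
(-39268 + (-23092 - 1*16870))*(-16089 + k(x(-13, 4))) = (-39268 + (-23092 - 1*16870))*(-16089 - 20) = (-39268 + (-23092 - 16870))*(-16109) = (-39268 - 39962)*(-16109) = -79230*(-16109) = 1276316070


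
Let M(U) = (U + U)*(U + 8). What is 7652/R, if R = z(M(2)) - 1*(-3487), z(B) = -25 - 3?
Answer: 7652/3459 ≈ 2.2122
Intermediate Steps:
M(U) = 2*U*(8 + U) (M(U) = (2*U)*(8 + U) = 2*U*(8 + U))
z(B) = -28
R = 3459 (R = -28 - 1*(-3487) = -28 + 3487 = 3459)
7652/R = 7652/3459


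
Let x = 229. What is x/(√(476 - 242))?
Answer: 229*√26/78 ≈ 14.970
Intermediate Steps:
x/(√(476 - 242)) = 229/(√(476 - 242)) = 229/(√234) = 229/((3*√26)) = 229*(√26/78) = 229*√26/78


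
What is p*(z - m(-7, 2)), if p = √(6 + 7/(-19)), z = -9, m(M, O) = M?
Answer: -2*√2033/19 ≈ -4.7462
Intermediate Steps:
p = √2033/19 (p = √(6 + 7*(-1/19)) = √(6 - 7/19) = √(107/19) = √2033/19 ≈ 2.3731)
p*(z - m(-7, 2)) = (√2033/19)*(-9 - 1*(-7)) = (√2033/19)*(-9 + 7) = (√2033/19)*(-2) = -2*√2033/19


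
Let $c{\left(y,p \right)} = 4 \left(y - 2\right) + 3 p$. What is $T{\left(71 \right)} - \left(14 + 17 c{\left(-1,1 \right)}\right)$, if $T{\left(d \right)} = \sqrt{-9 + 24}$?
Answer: $139 + \sqrt{15} \approx 142.87$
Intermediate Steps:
$c{\left(y,p \right)} = -8 + 3 p + 4 y$ ($c{\left(y,p \right)} = 4 \left(-2 + y\right) + 3 p = \left(-8 + 4 y\right) + 3 p = -8 + 3 p + 4 y$)
$T{\left(d \right)} = \sqrt{15}$
$T{\left(71 \right)} - \left(14 + 17 c{\left(-1,1 \right)}\right) = \sqrt{15} - \left(14 + 17 \left(-8 + 3 \cdot 1 + 4 \left(-1\right)\right)\right) = \sqrt{15} - \left(14 + 17 \left(-8 + 3 - 4\right)\right) = \sqrt{15} - -139 = \sqrt{15} + \left(-14 + 153\right) = \sqrt{15} + 139 = 139 + \sqrt{15}$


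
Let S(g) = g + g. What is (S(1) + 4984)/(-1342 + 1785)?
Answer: 4986/443 ≈ 11.255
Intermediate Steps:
S(g) = 2*g
(S(1) + 4984)/(-1342 + 1785) = (2*1 + 4984)/(-1342 + 1785) = (2 + 4984)/443 = 4986*(1/443) = 4986/443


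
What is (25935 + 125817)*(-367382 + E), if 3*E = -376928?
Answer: -74817479216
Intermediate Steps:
E = -376928/3 (E = (⅓)*(-376928) = -376928/3 ≈ -1.2564e+5)
(25935 + 125817)*(-367382 + E) = (25935 + 125817)*(-367382 - 376928/3) = 151752*(-1479074/3) = -74817479216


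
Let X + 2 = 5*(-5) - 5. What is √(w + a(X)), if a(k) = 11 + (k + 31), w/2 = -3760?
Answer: I*√7510 ≈ 86.66*I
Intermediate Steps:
w = -7520 (w = 2*(-3760) = -7520)
X = -32 (X = -2 + (5*(-5) - 5) = -2 + (-25 - 5) = -2 - 30 = -32)
a(k) = 42 + k (a(k) = 11 + (31 + k) = 42 + k)
√(w + a(X)) = √(-7520 + (42 - 32)) = √(-7520 + 10) = √(-7510) = I*√7510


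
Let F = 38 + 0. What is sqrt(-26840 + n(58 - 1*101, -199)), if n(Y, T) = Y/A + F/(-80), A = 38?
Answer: I*sqrt(3875927990)/380 ≈ 163.83*I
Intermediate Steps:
F = 38
n(Y, T) = -19/40 + Y/38 (n(Y, T) = Y/38 + 38/(-80) = Y*(1/38) + 38*(-1/80) = Y/38 - 19/40 = -19/40 + Y/38)
sqrt(-26840 + n(58 - 1*101, -199)) = sqrt(-26840 + (-19/40 + (58 - 1*101)/38)) = sqrt(-26840 + (-19/40 + (58 - 101)/38)) = sqrt(-26840 + (-19/40 + (1/38)*(-43))) = sqrt(-26840 + (-19/40 - 43/38)) = sqrt(-26840 - 1221/760) = sqrt(-20399621/760) = I*sqrt(3875927990)/380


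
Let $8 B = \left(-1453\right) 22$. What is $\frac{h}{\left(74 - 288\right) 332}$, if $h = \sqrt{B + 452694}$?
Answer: $- \frac{11 \sqrt{14833}}{142096} \approx -0.0094281$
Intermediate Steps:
$B = - \frac{15983}{4}$ ($B = \frac{\left(-1453\right) 22}{8} = \frac{1}{8} \left(-31966\right) = - \frac{15983}{4} \approx -3995.8$)
$h = \frac{11 \sqrt{14833}}{2}$ ($h = \sqrt{- \frac{15983}{4} + 452694} = \sqrt{\frac{1794793}{4}} = \frac{11 \sqrt{14833}}{2} \approx 669.85$)
$\frac{h}{\left(74 - 288\right) 332} = \frac{\frac{11}{2} \sqrt{14833}}{\left(74 - 288\right) 332} = \frac{\frac{11}{2} \sqrt{14833}}{\left(-214\right) 332} = \frac{\frac{11}{2} \sqrt{14833}}{-71048} = \frac{11 \sqrt{14833}}{2} \left(- \frac{1}{71048}\right) = - \frac{11 \sqrt{14833}}{142096}$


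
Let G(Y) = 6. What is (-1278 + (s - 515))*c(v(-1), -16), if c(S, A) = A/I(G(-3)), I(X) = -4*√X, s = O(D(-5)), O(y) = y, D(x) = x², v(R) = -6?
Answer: -3536*√6/3 ≈ -2887.1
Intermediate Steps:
s = 25 (s = (-5)² = 25)
c(S, A) = -A*√6/24 (c(S, A) = A/((-4*√6)) = A*(-√6/24) = -A*√6/24)
(-1278 + (s - 515))*c(v(-1), -16) = (-1278 + (25 - 515))*(-1/24*(-16)*√6) = (-1278 - 490)*(2*√6/3) = -3536*√6/3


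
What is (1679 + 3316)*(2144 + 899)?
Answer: 15199785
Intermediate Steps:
(1679 + 3316)*(2144 + 899) = 4995*3043 = 15199785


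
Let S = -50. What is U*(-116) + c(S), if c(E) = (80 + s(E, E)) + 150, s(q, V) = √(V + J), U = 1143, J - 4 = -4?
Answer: -132358 + 5*I*√2 ≈ -1.3236e+5 + 7.0711*I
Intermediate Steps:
J = 0 (J = 4 - 4 = 0)
s(q, V) = √V (s(q, V) = √(V + 0) = √V)
c(E) = 230 + √E (c(E) = (80 + √E) + 150 = 230 + √E)
U*(-116) + c(S) = 1143*(-116) + (230 + √(-50)) = -132588 + (230 + 5*I*√2) = -132358 + 5*I*√2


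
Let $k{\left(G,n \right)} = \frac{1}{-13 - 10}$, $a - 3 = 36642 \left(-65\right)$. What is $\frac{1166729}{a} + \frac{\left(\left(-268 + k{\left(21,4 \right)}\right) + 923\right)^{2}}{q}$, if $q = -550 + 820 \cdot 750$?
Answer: $\frac{80616463490671}{387083095037175} \approx 0.20827$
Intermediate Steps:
$a = -2381727$ ($a = 3 + 36642 \left(-65\right) = 3 - 2381730 = -2381727$)
$q = 614450$ ($q = -550 + 615000 = 614450$)
$k{\left(G,n \right)} = - \frac{1}{23}$ ($k{\left(G,n \right)} = \frac{1}{-23} = - \frac{1}{23}$)
$\frac{1166729}{a} + \frac{\left(\left(-268 + k{\left(21,4 \right)}\right) + 923\right)^{2}}{q} = \frac{1166729}{-2381727} + \frac{\left(\left(-268 - \frac{1}{23}\right) + 923\right)^{2}}{614450} = 1166729 \left(- \frac{1}{2381727}\right) + \left(- \frac{6165}{23} + 923\right)^{2} \cdot \frac{1}{614450} = - \frac{1166729}{2381727} + \left(\frac{15064}{23}\right)^{2} \cdot \frac{1}{614450} = - \frac{1166729}{2381727} + \frac{226924096}{529} \cdot \frac{1}{614450} = - \frac{1166729}{2381727} + \frac{113462048}{162522025} = \frac{80616463490671}{387083095037175}$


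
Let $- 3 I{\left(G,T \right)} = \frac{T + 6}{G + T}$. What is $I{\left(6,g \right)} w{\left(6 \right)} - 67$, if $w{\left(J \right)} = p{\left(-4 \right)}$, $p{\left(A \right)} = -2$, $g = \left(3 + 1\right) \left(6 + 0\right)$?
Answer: $- \frac{199}{3} \approx -66.333$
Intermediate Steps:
$g = 24$ ($g = 4 \cdot 6 = 24$)
$w{\left(J \right)} = -2$
$I{\left(G,T \right)} = - \frac{6 + T}{3 \left(G + T\right)}$ ($I{\left(G,T \right)} = - \frac{\left(T + 6\right) \frac{1}{G + T}}{3} = - \frac{\left(6 + T\right) \frac{1}{G + T}}{3} = - \frac{\frac{1}{G + T} \left(6 + T\right)}{3} = - \frac{6 + T}{3 \left(G + T\right)}$)
$I{\left(6,g \right)} w{\left(6 \right)} - 67 = \frac{-2 - 8}{6 + 24} \left(-2\right) - 67 = \frac{-2 - 8}{30} \left(-2\right) - 67 = \frac{1}{30} \left(-10\right) \left(-2\right) - 67 = \left(- \frac{1}{3}\right) \left(-2\right) - 67 = \frac{2}{3} - 67 = - \frac{199}{3}$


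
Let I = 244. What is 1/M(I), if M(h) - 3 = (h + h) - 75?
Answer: 1/416 ≈ 0.0024038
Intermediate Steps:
M(h) = -72 + 2*h (M(h) = 3 + ((h + h) - 75) = 3 + (2*h - 75) = 3 + (-75 + 2*h) = -72 + 2*h)
1/M(I) = 1/(-72 + 2*244) = 1/(-72 + 488) = 1/416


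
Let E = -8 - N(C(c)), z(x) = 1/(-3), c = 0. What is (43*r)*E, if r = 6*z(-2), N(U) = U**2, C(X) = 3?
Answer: 1462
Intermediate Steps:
z(x) = -1/3
E = -17 (E = -8 - 1*3**2 = -8 - 1*9 = -8 - 9 = -17)
r = -2 (r = 6*(-1/3) = -2)
(43*r)*E = (43*(-2))*(-17) = -86*(-17) = 1462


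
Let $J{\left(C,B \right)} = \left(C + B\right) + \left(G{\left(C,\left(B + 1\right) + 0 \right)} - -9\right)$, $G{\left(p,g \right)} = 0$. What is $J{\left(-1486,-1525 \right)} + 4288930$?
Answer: $4285928$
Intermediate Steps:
$J{\left(C,B \right)} = 9 + B + C$ ($J{\left(C,B \right)} = \left(C + B\right) + \left(0 - -9\right) = \left(B + C\right) + \left(0 + 9\right) = \left(B + C\right) + 9 = 9 + B + C$)
$J{\left(-1486,-1525 \right)} + 4288930 = \left(9 - 1525 - 1486\right) + 4288930 = -3002 + 4288930 = 4285928$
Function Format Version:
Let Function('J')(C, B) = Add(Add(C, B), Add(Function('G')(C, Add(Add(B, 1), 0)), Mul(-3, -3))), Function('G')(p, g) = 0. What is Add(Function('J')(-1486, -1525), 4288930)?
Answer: 4285928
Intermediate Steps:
Function('J')(C, B) = Add(9, B, C) (Function('J')(C, B) = Add(Add(C, B), Add(0, Mul(-3, -3))) = Add(Add(B, C), Add(0, 9)) = Add(Add(B, C), 9) = Add(9, B, C))
Add(Function('J')(-1486, -1525), 4288930) = Add(Add(9, -1525, -1486), 4288930) = Add(-3002, 4288930) = 4285928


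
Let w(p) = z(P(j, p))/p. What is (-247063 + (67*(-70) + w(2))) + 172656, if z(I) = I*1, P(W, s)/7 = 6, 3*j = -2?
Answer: -79076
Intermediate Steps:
j = -⅔ (j = (⅓)*(-2) = -⅔ ≈ -0.66667)
P(W, s) = 42 (P(W, s) = 7*6 = 42)
z(I) = I
w(p) = 42/p
(-247063 + (67*(-70) + w(2))) + 172656 = (-247063 + (67*(-70) + 42/2)) + 172656 = (-247063 + (-4690 + 42*(½))) + 172656 = (-247063 + (-4690 + 21)) + 172656 = (-247063 - 4669) + 172656 = -251732 + 172656 = -79076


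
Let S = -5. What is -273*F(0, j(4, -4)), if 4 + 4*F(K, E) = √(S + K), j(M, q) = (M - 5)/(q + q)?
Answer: 273 - 273*I*√5/4 ≈ 273.0 - 152.61*I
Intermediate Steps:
j(M, q) = (-5 + M)/(2*q) (j(M, q) = (-5 + M)/((2*q)) = (-5 + M)*(1/(2*q)) = (-5 + M)/(2*q))
F(K, E) = -1 + √(-5 + K)/4
-273*F(0, j(4, -4)) = -273*(-1 + √(-5 + 0)/4) = -273*(-1 + √(-5)/4) = -273*(-1 + (I*√5)/4) = -273*(-1 + I*√5/4) = 273 - 273*I*√5/4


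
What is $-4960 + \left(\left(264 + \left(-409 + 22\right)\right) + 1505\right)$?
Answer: $-3578$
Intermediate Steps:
$-4960 + \left(\left(264 + \left(-409 + 22\right)\right) + 1505\right) = -4960 + \left(\left(264 - 387\right) + 1505\right) = -4960 + \left(-123 + 1505\right) = -4960 + 1382 = -3578$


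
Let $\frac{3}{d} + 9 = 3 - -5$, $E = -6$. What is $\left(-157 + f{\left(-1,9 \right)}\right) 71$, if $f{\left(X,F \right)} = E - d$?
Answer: $-11360$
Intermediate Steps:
$d = -3$ ($d = \frac{3}{-9 + \left(3 - -5\right)} = \frac{3}{-9 + \left(3 + 5\right)} = \frac{3}{-9 + 8} = \frac{3}{-1} = 3 \left(-1\right) = -3$)
$f{\left(X,F \right)} = -3$ ($f{\left(X,F \right)} = -6 - -3 = -6 + 3 = -3$)
$\left(-157 + f{\left(-1,9 \right)}\right) 71 = \left(-157 - 3\right) 71 = \left(-160\right) 71 = -11360$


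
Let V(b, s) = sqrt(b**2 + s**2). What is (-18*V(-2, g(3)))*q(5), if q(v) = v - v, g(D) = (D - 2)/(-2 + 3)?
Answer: 0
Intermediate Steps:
g(D) = -2 + D (g(D) = (-2 + D)/1 = (-2 + D)*1 = -2 + D)
q(v) = 0
(-18*V(-2, g(3)))*q(5) = -18*sqrt((-2)**2 + (-2 + 3)**2)*0 = -18*sqrt(4 + 1**2)*0 = -18*sqrt(4 + 1)*0 = -18*sqrt(5)*0 = 0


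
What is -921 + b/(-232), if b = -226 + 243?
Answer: -213689/232 ≈ -921.07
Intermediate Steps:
b = 17
-921 + b/(-232) = -921 + 17/(-232) = -921 + 17*(-1/232) = -921 - 17/232 = -213689/232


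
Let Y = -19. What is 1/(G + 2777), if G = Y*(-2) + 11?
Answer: 1/2826 ≈ 0.00035386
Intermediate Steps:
G = 49 (G = -19*(-2) + 11 = 38 + 11 = 49)
1/(G + 2777) = 1/(49 + 2777) = 1/2826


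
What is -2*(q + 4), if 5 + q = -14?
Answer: 30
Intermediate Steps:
q = -19 (q = -5 - 14 = -19)
-2*(q + 4) = -2*(-19 + 4) = -2*(-15) = 30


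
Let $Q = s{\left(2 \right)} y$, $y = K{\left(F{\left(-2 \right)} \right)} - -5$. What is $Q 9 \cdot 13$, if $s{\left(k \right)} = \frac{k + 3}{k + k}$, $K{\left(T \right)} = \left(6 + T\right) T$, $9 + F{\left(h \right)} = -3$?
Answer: $\frac{45045}{4} \approx 11261.0$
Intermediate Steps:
$F{\left(h \right)} = -12$ ($F{\left(h \right)} = -9 - 3 = -12$)
$K{\left(T \right)} = T \left(6 + T\right)$
$s{\left(k \right)} = \frac{3 + k}{2 k}$
$y = 77$ ($y = - 12 \left(6 - 12\right) - -5 = \left(-12\right) \left(-6\right) + 5 = 72 + 5 = 77$)
$Q = \frac{385}{4}$ ($Q = \frac{3 + 2}{2 \cdot 2} \cdot 77 = \frac{1}{2} \cdot \frac{1}{2} \cdot 5 \cdot 77 = \frac{5}{4} \cdot 77 = \frac{385}{4} \approx 96.25$)
$Q 9 \cdot 13 = \frac{385}{4} \cdot 9 \cdot 13 = \frac{3465}{4} \cdot 13 = \frac{45045}{4}$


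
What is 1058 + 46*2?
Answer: 1150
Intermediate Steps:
1058 + 46*2 = 1058 + 92 = 1150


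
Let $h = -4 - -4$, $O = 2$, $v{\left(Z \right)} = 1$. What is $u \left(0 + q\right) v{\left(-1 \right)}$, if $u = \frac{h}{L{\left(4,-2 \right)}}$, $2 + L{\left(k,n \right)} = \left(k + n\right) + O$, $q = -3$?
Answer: $0$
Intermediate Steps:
$L{\left(k,n \right)} = k + n$ ($L{\left(k,n \right)} = -2 + \left(\left(k + n\right) + 2\right) = -2 + \left(2 + k + n\right) = k + n$)
$h = 0$ ($h = -4 + 4 = 0$)
$u = 0$ ($u = \frac{0}{4 - 2} = \frac{0}{2} = 0 \cdot \frac{1}{2} = 0$)
$u \left(0 + q\right) v{\left(-1 \right)} = 0 \left(0 - 3\right) 1 = 0 \left(-3\right) 1 = 0 \cdot 1 = 0$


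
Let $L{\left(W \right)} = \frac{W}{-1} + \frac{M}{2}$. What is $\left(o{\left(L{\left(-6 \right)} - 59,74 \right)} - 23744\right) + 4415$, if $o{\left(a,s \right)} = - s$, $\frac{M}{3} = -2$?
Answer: $-19403$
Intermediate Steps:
$M = -6$ ($M = 3 \left(-2\right) = -6$)
$L{\left(W \right)} = -3 - W$ ($L{\left(W \right)} = \frac{W}{-1} - \frac{6}{2} = W \left(-1\right) - 3 = - W - 3 = -3 - W$)
$\left(o{\left(L{\left(-6 \right)} - 59,74 \right)} - 23744\right) + 4415 = \left(\left(-1\right) 74 - 23744\right) + 4415 = \left(-74 - 23744\right) + 4415 = -23818 + 4415 = -19403$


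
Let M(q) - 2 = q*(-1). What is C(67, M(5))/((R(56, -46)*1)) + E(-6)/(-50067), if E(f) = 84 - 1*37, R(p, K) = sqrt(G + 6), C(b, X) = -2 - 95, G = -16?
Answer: -47/50067 + 97*I*sqrt(10)/10 ≈ -0.00093874 + 30.674*I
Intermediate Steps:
M(q) = 2 - q (M(q) = 2 + q*(-1) = 2 - q)
C(b, X) = -97
R(p, K) = I*sqrt(10) (R(p, K) = sqrt(-16 + 6) = sqrt(-10) = I*sqrt(10))
E(f) = 47 (E(f) = 84 - 37 = 47)
C(67, M(5))/((R(56, -46)*1)) + E(-6)/(-50067) = -97*(-I*sqrt(10)/10) + 47/(-50067) = -97*(-I*sqrt(10)/10) + 47*(-1/50067) = -(-97)*I*sqrt(10)/10 - 47/50067 = 97*I*sqrt(10)/10 - 47/50067 = -47/50067 + 97*I*sqrt(10)/10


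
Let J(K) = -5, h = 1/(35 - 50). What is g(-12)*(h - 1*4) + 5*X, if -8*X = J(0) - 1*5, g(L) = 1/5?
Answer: 1631/300 ≈ 5.4367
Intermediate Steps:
h = -1/15 (h = 1/(-15) = -1/15 ≈ -0.066667)
g(L) = 1/5
X = 5/4 (X = -(-5 - 1*5)/8 = -(-5 - 5)/8 = -1/8*(-10) = 5/4 ≈ 1.2500)
g(-12)*(h - 1*4) + 5*X = (-1/15 - 1*4)/5 + 5*(5/4) = (-1/15 - 4)/5 + 25/4 = (1/5)*(-61/15) + 25/4 = -61/75 + 25/4 = 1631/300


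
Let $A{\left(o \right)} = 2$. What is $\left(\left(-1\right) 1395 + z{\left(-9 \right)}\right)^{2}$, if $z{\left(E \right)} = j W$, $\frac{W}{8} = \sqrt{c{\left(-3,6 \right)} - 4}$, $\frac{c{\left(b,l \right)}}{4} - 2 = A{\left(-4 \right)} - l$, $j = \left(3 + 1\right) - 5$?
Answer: $1945257 + 44640 i \sqrt{3} \approx 1.9453 \cdot 10^{6} + 77319.0 i$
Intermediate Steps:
$j = -1$ ($j = 4 - 5 = -1$)
$c{\left(b,l \right)} = 16 - 4 l$ ($c{\left(b,l \right)} = 8 + 4 \left(2 - l\right) = 8 - \left(-8 + 4 l\right) = 16 - 4 l$)
$W = 16 i \sqrt{3}$ ($W = 8 \sqrt{\left(16 - 24\right) - 4} = 8 \sqrt{-8 - 4} = 8 \sqrt{-12} = 8 \cdot 2 i \sqrt{3} = 16 i \sqrt{3} \approx 27.713 i$)
$z{\left(E \right)} = - 16 i \sqrt{3}$
$\left(\left(-1\right) 1395 + z{\left(-9 \right)}\right)^{2} = \left(\left(-1\right) 1395 - 16 i \sqrt{3}\right)^{2} = \left(-1395 - 16 i \sqrt{3}\right)^{2}$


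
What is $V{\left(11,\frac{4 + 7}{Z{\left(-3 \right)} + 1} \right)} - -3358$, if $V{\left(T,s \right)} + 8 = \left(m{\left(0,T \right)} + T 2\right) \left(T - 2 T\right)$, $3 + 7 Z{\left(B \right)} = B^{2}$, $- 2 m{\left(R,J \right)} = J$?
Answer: $\frac{6337}{2} \approx 3168.5$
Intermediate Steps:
$m{\left(R,J \right)} = - \frac{J}{2}$
$Z{\left(B \right)} = - \frac{3}{7} + \frac{B^{2}}{7}$
$V{\left(T,s \right)} = -8 - \frac{3 T^{2}}{2}$ ($V{\left(T,s \right)} = -8 + \left(- \frac{T}{2} + T 2\right) \left(T - 2 T\right) = -8 + \left(- \frac{T}{2} + 2 T\right) \left(- T\right) = -8 + \frac{3 T}{2} \left(- T\right) = -8 - \frac{3 T^{2}}{2}$)
$V{\left(11,\frac{4 + 7}{Z{\left(-3 \right)} + 1} \right)} - -3358 = \left(-8 - \frac{3 \cdot 11^{2}}{2}\right) - -3358 = \left(-8 - \frac{363}{2}\right) + 3358 = - \frac{379}{2} + 3358 = \frac{6337}{2}$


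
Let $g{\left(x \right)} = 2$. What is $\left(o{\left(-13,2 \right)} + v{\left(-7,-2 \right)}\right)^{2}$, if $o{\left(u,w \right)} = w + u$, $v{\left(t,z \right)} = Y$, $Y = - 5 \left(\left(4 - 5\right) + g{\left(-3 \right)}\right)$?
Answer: $256$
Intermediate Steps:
$Y = -5$ ($Y = - 5 \left(\left(4 - 5\right) + 2\right) = - 5 \left(-1 + 2\right) = \left(-5\right) 1 = -5$)
$v{\left(t,z \right)} = -5$
$o{\left(u,w \right)} = u + w$
$\left(o{\left(-13,2 \right)} + v{\left(-7,-2 \right)}\right)^{2} = \left(\left(-13 + 2\right) - 5\right)^{2} = \left(-11 - 5\right)^{2} = \left(-16\right)^{2} = 256$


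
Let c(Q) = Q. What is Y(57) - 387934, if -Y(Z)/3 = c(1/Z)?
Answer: -7370747/19 ≈ -3.8793e+5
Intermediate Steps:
Y(Z) = -3/Z
Y(57) - 387934 = -3/57 - 387934 = -3*1/57 - 387934 = -1/19 - 387934 = -7370747/19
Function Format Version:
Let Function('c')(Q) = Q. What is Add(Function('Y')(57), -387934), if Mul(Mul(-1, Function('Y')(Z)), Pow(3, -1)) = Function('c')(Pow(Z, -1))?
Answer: Rational(-7370747, 19) ≈ -3.8793e+5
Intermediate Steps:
Function('Y')(Z) = Mul(-3, Pow(Z, -1))
Add(Function('Y')(57), -387934) = Add(Mul(-3, Pow(57, -1)), -387934) = Add(Mul(-3, Rational(1, 57)), -387934) = Add(Rational(-1, 19), -387934) = Rational(-7370747, 19)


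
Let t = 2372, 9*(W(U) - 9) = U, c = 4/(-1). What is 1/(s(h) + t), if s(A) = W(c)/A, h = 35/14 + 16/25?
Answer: 1413/3355486 ≈ 0.00042110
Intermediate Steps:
c = -4 (c = 4*(-1) = -4)
h = 157/50 (h = 35*(1/14) + 16*(1/25) = 5/2 + 16/25 = 157/50 ≈ 3.1400)
W(U) = 9 + U/9
s(A) = 77/(9*A) (s(A) = (9 + (1/9)*(-4))/A = (9 - 4/9)/A = 77/(9*A))
1/(s(h) + t) = 1/(77/(9*(157/50)) + 2372) = 1/((77/9)*(50/157) + 2372) = 1/(3850/1413 + 2372) = 1/(3355486/1413) = 1413/3355486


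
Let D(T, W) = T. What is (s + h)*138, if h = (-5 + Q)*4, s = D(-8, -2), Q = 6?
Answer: -552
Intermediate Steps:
s = -8
h = 4 (h = (-5 + 6)*4 = 1*4 = 4)
(s + h)*138 = (-8 + 4)*138 = -4*138 = -552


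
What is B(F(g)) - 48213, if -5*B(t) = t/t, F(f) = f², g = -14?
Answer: -241066/5 ≈ -48213.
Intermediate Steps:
B(t) = -⅕ (B(t) = -t/(5*t) = -⅕*1 = -⅕)
B(F(g)) - 48213 = -⅕ - 48213 = -241066/5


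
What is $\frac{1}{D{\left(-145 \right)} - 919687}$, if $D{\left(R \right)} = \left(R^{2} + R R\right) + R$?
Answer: $- \frac{1}{877782} \approx -1.1392 \cdot 10^{-6}$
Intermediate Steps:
$D{\left(R \right)} = R + 2 R^{2}$ ($D{\left(R \right)} = \left(R^{2} + R^{2}\right) + R = 2 R^{2} + R = R + 2 R^{2}$)
$\frac{1}{D{\left(-145 \right)} - 919687} = \frac{1}{- 145 \left(1 + 2 \left(-145\right)\right) - 919687} = \frac{1}{- 145 \left(1 - 290\right) - 919687} = \frac{1}{\left(-145\right) \left(-289\right) - 919687} = \frac{1}{41905 - 919687} = \frac{1}{-877782} = - \frac{1}{877782}$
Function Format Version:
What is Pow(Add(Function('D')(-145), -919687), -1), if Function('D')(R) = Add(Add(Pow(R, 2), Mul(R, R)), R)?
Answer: Rational(-1, 877782) ≈ -1.1392e-6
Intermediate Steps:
Function('D')(R) = Add(R, Mul(2, Pow(R, 2))) (Function('D')(R) = Add(Add(Pow(R, 2), Pow(R, 2)), R) = Add(Mul(2, Pow(R, 2)), R) = Add(R, Mul(2, Pow(R, 2))))
Pow(Add(Function('D')(-145), -919687), -1) = Pow(Add(Mul(-145, Add(1, Mul(2, -145))), -919687), -1) = Pow(Add(Mul(-145, Add(1, -290)), -919687), -1) = Pow(Add(Mul(-145, -289), -919687), -1) = Pow(Add(41905, -919687), -1) = Pow(-877782, -1) = Rational(-1, 877782)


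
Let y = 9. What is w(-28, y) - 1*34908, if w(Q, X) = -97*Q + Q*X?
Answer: -32444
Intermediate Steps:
w(-28, y) - 1*34908 = -28*(-97 + 9) - 1*34908 = -28*(-88) - 34908 = 2464 - 34908 = -32444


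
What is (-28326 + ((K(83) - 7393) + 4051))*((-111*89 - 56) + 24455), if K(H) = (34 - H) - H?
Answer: -461736000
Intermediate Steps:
K(H) = 34 - 2*H
(-28326 + ((K(83) - 7393) + 4051))*((-111*89 - 56) + 24455) = (-28326 + (((34 - 2*83) - 7393) + 4051))*((-111*89 - 56) + 24455) = (-28326 + (((34 - 166) - 7393) + 4051))*((-9879 - 56) + 24455) = (-28326 + ((-132 - 7393) + 4051))*(-9935 + 24455) = (-28326 + (-7525 + 4051))*14520 = (-28326 - 3474)*14520 = -31800*14520 = -461736000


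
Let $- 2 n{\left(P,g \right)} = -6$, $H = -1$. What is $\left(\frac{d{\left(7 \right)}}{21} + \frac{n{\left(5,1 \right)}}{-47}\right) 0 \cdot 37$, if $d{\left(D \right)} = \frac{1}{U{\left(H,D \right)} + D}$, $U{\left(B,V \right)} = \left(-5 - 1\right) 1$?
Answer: $0$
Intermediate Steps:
$n{\left(P,g \right)} = 3$ ($n{\left(P,g \right)} = \left(- \frac{1}{2}\right) \left(-6\right) = 3$)
$U{\left(B,V \right)} = -6$ ($U{\left(B,V \right)} = \left(-6\right) 1 = -6$)
$d{\left(D \right)} = \frac{1}{-6 + D}$
$\left(\frac{d{\left(7 \right)}}{21} + \frac{n{\left(5,1 \right)}}{-47}\right) 0 \cdot 37 = \left(\frac{1}{\left(-6 + 7\right) 21} + \frac{3}{-47}\right) 0 \cdot 37 = \left(1^{-1} \cdot \frac{1}{21} + 3 \left(- \frac{1}{47}\right)\right) 0 \cdot 37 = \left(1 \cdot \frac{1}{21} - \frac{3}{47}\right) 0 \cdot 37 = \left(\frac{1}{21} - \frac{3}{47}\right) 0 \cdot 37 = \left(- \frac{16}{987}\right) 0 \cdot 37 = 0 \cdot 37 = 0$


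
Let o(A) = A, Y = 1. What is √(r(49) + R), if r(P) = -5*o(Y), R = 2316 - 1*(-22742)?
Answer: √25053 ≈ 158.28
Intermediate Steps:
R = 25058 (R = 2316 + 22742 = 25058)
r(P) = -5 (r(P) = -5*1 = -5)
√(r(49) + R) = √(-5 + 25058) = √25053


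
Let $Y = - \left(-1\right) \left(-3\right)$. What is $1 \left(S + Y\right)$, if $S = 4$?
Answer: $1$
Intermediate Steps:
$Y = -3$ ($Y = \left(-1\right) 3 = -3$)
$1 \left(S + Y\right) = 1 \left(4 - 3\right) = 1 \cdot 1 = 1$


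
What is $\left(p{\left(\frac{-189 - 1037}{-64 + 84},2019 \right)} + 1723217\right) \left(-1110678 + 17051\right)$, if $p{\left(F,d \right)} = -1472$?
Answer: $-1882946819115$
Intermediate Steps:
$\left(p{\left(\frac{-189 - 1037}{-64 + 84},2019 \right)} + 1723217\right) \left(-1110678 + 17051\right) = \left(-1472 + 1723217\right) \left(-1110678 + 17051\right) = 1721745 \left(-1093627\right) = -1882946819115$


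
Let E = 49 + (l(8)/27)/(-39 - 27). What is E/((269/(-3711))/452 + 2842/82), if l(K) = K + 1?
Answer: 111193269442/78656641239 ≈ 1.4137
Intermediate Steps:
l(K) = 1 + K
E = 9701/198 (E = 49 + ((1 + 8)/27)/(-39 - 27) = 49 + (9*(1/27))/(-66) = 49 + (1/3)*(-1/66) = 49 - 1/198 = 9701/198 ≈ 48.995)
E/((269/(-3711))/452 + 2842/82) = 9701/(198*((269/(-3711))/452 + 2842/82)) = 9701/(198*((269*(-1/3711))*(1/452) + 2842*(1/82))) = 9701/(198*(-269/3711*1/452 + 1421/41)) = 9701/(198*(-269/1677372 + 1421/41)) = 9701/(198*(2383534583/68772252)) = (9701/198)*(68772252/2383534583) = 111193269442/78656641239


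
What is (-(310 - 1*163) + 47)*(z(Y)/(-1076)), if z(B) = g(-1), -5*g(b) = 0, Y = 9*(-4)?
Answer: 0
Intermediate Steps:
Y = -36
g(b) = 0 (g(b) = -1/5*0 = 0)
z(B) = 0
(-(310 - 1*163) + 47)*(z(Y)/(-1076)) = (-(310 - 1*163) + 47)*(0/(-1076)) = (-(310 - 163) + 47)*(0*(-1/1076)) = (-1*147 + 47)*0 = (-147 + 47)*0 = -100*0 = 0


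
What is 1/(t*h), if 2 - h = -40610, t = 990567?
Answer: 1/40228907004 ≈ 2.4858e-11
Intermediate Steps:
h = 40612 (h = 2 - 1*(-40610) = 2 + 40610 = 40612)
1/(t*h) = 1/(990567*40612) = (1/990567)*(1/40612) = 1/40228907004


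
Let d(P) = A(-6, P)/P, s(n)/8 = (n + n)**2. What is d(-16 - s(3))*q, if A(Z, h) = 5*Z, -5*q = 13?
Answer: -39/152 ≈ -0.25658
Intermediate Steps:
q = -13/5 (q = -1/5*13 = -13/5 ≈ -2.6000)
s(n) = 32*n**2 (s(n) = 8*(n + n)**2 = 8*(2*n)**2 = 8*(4*n**2) = 32*n**2)
d(P) = -30/P (d(P) = (5*(-6))/P = -30/P)
d(-16 - s(3))*q = -30/(-16 - 32*3**2)*(-13/5) = -30/(-16 - 32*9)*(-13/5) = -30/(-16 - 1*288)*(-13/5) = -30/(-16 - 288)*(-13/5) = -30/(-304)*(-13/5) = -30*(-1/304)*(-13/5) = (15/152)*(-13/5) = -39/152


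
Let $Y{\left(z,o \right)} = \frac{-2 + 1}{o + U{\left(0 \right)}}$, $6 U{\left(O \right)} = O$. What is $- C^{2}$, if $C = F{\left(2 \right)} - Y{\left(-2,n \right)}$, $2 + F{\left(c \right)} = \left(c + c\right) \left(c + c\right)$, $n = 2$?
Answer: $- \frac{841}{4} \approx -210.25$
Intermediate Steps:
$F{\left(c \right)} = -2 + 4 c^{2}$ ($F{\left(c \right)} = -2 + \left(c + c\right) \left(c + c\right) = -2 + 2 c 2 c = -2 + 4 c^{2}$)
$U{\left(O \right)} = \frac{O}{6}$
$Y{\left(z,o \right)} = - \frac{1}{o}$ ($Y{\left(z,o \right)} = \frac{-2 + 1}{o + \frac{1}{6} \cdot 0} = - \frac{1}{o + 0} = - \frac{1}{o}$)
$C = \frac{29}{2}$ ($C = \left(-2 + 4 \cdot 2^{2}\right) - - \frac{1}{2} = \left(-2 + 4 \cdot 4\right) - \left(-1\right) \frac{1}{2} = \left(-2 + 16\right) - - \frac{1}{2} = 14 + \frac{1}{2} = \frac{29}{2} \approx 14.5$)
$- C^{2} = - \left(\frac{29}{2}\right)^{2} = \left(-1\right) \frac{841}{4} = - \frac{841}{4}$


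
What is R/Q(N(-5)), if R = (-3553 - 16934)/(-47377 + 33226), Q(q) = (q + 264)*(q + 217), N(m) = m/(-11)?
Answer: 826309/32822433176 ≈ 2.5175e-5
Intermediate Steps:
N(m) = -m/11 (N(m) = m*(-1/11) = -m/11)
Q(q) = (217 + q)*(264 + q) (Q(q) = (264 + q)*(217 + q) = (217 + q)*(264 + q))
R = 6829/4717 (R = -20487/(-14151) = -20487*(-1/14151) = 6829/4717 ≈ 1.4477)
R/Q(N(-5)) = 6829/(4717*(57288 + (-1/11*(-5))**2 + 481*(-1/11*(-5)))) = 6829/(4717*(57288 + (5/11)**2 + 481*(5/11))) = 6829/(4717*(57288 + 25/121 + 2405/11)) = 6829/(4717*(6958328/121)) = (6829/4717)*(121/6958328) = 826309/32822433176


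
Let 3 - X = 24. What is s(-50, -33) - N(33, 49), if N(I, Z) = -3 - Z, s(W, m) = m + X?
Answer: -2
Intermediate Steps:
X = -21 (X = 3 - 1*24 = 3 - 24 = -21)
s(W, m) = -21 + m (s(W, m) = m - 21 = -21 + m)
s(-50, -33) - N(33, 49) = (-21 - 33) - (-3 - 1*49) = -54 - (-3 - 49) = -54 - 1*(-52) = -54 + 52 = -2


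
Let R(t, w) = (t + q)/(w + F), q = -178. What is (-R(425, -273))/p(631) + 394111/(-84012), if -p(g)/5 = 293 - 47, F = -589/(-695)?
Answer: -382100752264/81438985479 ≈ -4.6919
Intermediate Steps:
F = 589/695 (F = -589*(-1/695) = 589/695 ≈ 0.84748)
R(t, w) = (-178 + t)/(589/695 + w) (R(t, w) = (t - 178)/(w + 589/695) = (-178 + t)/(589/695 + w))
p(g) = -1230 (p(g) = -5*(293 - 47) = -5*246 = -1230)
(-R(425, -273))/p(631) + 394111/(-84012) = -695*(-178 + 425)/(589 + 695*(-273))/(-1230) + 394111/(-84012) = -695*247/(589 - 189735)*(-1/1230) + 394111*(-1/84012) = -695*247/(-189146)*(-1/1230) - 394111/84012 = -695*(-1)*247/189146*(-1/1230) - 394111/84012 = -1*(-171665/189146)*(-1/1230) - 394111/84012 = (171665/189146)*(-1/1230) - 394111/84012 = -34333/46529916 - 394111/84012 = -382100752264/81438985479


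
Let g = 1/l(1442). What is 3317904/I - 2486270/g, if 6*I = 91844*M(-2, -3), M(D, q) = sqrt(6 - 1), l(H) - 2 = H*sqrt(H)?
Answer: -4972540 - 3585201340*sqrt(1442) + 4976856*sqrt(5)/114805 ≈ -1.3615e+11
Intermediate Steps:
l(H) = 2 + H**(3/2) (l(H) = 2 + H*sqrt(H) = 2 + H**(3/2))
M(D, q) = sqrt(5)
g = 1/(2 + 1442*sqrt(1442)) (g = 1/(2 + 1442**(3/2)) = 1/(2 + 1442*sqrt(1442)) ≈ 1.8261e-5)
I = 45922*sqrt(5)/3 (I = (91844*sqrt(5))/6 = 45922*sqrt(5)/3 ≈ 34228.)
3317904/I - 2486270/g = 3317904/((45922*sqrt(5)/3)) - 2486270/(-1/1499221442 + 721*sqrt(1442)/1499221442) = 3317904*(3*sqrt(5)/229610) - 2486270/(-1/1499221442 + 721*sqrt(1442)/1499221442) = 4976856*sqrt(5)/114805 - 2486270/(-1/1499221442 + 721*sqrt(1442)/1499221442) = -2486270/(-1/1499221442 + 721*sqrt(1442)/1499221442) + 4976856*sqrt(5)/114805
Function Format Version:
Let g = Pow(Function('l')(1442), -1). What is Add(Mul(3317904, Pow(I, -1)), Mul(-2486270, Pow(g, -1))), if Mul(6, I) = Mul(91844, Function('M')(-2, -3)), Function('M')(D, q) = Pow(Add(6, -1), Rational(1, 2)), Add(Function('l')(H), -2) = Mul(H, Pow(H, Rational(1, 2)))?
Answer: Add(-4972540, Mul(-3585201340, Pow(1442, Rational(1, 2))), Mul(Rational(4976856, 114805), Pow(5, Rational(1, 2)))) ≈ -1.3615e+11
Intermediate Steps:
Function('l')(H) = Add(2, Pow(H, Rational(3, 2))) (Function('l')(H) = Add(2, Mul(H, Pow(H, Rational(1, 2)))) = Add(2, Pow(H, Rational(3, 2))))
Function('M')(D, q) = Pow(5, Rational(1, 2))
g = Pow(Add(2, Mul(1442, Pow(1442, Rational(1, 2)))), -1) (g = Pow(Add(2, Pow(1442, Rational(3, 2))), -1) = Pow(Add(2, Mul(1442, Pow(1442, Rational(1, 2)))), -1) ≈ 1.8261e-5)
I = Mul(Rational(45922, 3), Pow(5, Rational(1, 2))) (I = Mul(Rational(1, 6), Mul(91844, Pow(5, Rational(1, 2)))) = Mul(Rational(45922, 3), Pow(5, Rational(1, 2))) ≈ 34228.)
Add(Mul(3317904, Pow(I, -1)), Mul(-2486270, Pow(g, -1))) = Add(Mul(3317904, Pow(Mul(Rational(45922, 3), Pow(5, Rational(1, 2))), -1)), Mul(-2486270, Pow(Add(Rational(-1, 1499221442), Mul(Rational(721, 1499221442), Pow(1442, Rational(1, 2)))), -1))) = Add(Mul(3317904, Mul(Rational(3, 229610), Pow(5, Rational(1, 2)))), Mul(-2486270, Pow(Add(Rational(-1, 1499221442), Mul(Rational(721, 1499221442), Pow(1442, Rational(1, 2)))), -1))) = Add(Mul(Rational(4976856, 114805), Pow(5, Rational(1, 2))), Mul(-2486270, Pow(Add(Rational(-1, 1499221442), Mul(Rational(721, 1499221442), Pow(1442, Rational(1, 2)))), -1))) = Add(Mul(-2486270, Pow(Add(Rational(-1, 1499221442), Mul(Rational(721, 1499221442), Pow(1442, Rational(1, 2)))), -1)), Mul(Rational(4976856, 114805), Pow(5, Rational(1, 2))))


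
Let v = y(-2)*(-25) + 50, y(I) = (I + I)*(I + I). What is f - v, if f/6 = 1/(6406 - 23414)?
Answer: 2976397/8504 ≈ 350.00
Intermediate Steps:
y(I) = 4*I² (y(I) = (2*I)*(2*I) = 4*I²)
v = -350 (v = (4*(-2)²)*(-25) + 50 = (4*4)*(-25) + 50 = 16*(-25) + 50 = -400 + 50 = -350)
f = -3/8504 (f = 6/(6406 - 23414) = 6/(-17008) = 6*(-1/17008) = -3/8504 ≈ -0.00035278)
f - v = -3/8504 - 1*(-350) = -3/8504 + 350 = 2976397/8504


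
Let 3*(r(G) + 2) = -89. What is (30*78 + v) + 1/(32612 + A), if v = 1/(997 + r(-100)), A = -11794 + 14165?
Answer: 237067304965/101310768 ≈ 2340.0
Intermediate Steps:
r(G) = -95/3 (r(G) = -2 + (⅓)*(-89) = -2 - 89/3 = -95/3)
A = 2371
v = 3/2896 (v = 1/(997 - 95/3) = 1/(2896/3) = 3/2896 ≈ 0.0010359)
(30*78 + v) + 1/(32612 + A) = (30*78 + 3/2896) + 1/(32612 + 2371) = (2340 + 3/2896) + 1/34983 = 6776643/2896 + 1/34983 = 237067304965/101310768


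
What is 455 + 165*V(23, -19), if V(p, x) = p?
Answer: 4250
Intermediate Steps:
455 + 165*V(23, -19) = 455 + 165*23 = 455 + 3795 = 4250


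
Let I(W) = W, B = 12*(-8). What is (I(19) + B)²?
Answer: 5929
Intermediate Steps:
B = -96
(I(19) + B)² = (19 - 96)² = (-77)² = 5929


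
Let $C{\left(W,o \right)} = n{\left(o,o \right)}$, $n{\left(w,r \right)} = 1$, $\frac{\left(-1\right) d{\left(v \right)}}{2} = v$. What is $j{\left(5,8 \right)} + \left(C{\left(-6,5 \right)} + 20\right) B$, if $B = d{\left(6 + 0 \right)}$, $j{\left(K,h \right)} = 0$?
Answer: $-252$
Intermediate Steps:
$d{\left(v \right)} = - 2 v$
$C{\left(W,o \right)} = 1$
$B = -12$ ($B = - 2 \left(6 + 0\right) = \left(-2\right) 6 = -12$)
$j{\left(5,8 \right)} + \left(C{\left(-6,5 \right)} + 20\right) B = 0 + \left(1 + 20\right) \left(-12\right) = 0 + 21 \left(-12\right) = 0 - 252 = -252$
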